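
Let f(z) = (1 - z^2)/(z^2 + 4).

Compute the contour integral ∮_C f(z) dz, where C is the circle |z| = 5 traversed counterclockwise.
By the residue theorem, ∮_C f(z) dz = 2πi · (sum of the residues of f at the poles inside |z| = 5).

The denominator factors as (z - 2*I)*(z + 2*I), so the singularities of f are simple poles at z = 2*I, z = -2*I.
  |2*I|² = 4 < 25 = 5², so this pole is inside the contour.
  |-2*I|² = 4 < 25 = 5², so this pole is inside the contour.

With P(z) = 1 - z^2 and Q(z) = z^2 + 4, each pole is simple, so Res(f, z₀) = P(z₀)/Q'(z₀) with Q'(z) = 2*z.
  Res(f, 2*I) = P(2*I)/Q'(2*I) = (5)/(4*I) = -5*I/4
  Res(f, -2*I) = P(-2*I)/Q'(-2*I) = (5)/(-4*I) = 5*I/4

Sum of residues inside C: 0
∮_C f(z) dz = 2πi · (0) = 0

Final answer: 0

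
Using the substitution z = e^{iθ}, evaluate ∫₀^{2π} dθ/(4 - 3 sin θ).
Call the integral J. The integrand is 2π-periodic and we integrate over a full period, so shifting θ does not change the value (θ → θ + π/2 turns sin θ into cos θ; θ → θ + π flips the sign of the trig term). Hence
  J = ∫₀^{2π} dθ/(4 + 3 cos θ).
Put z = e^{iθ}: then cos θ = (z + 1/z)/2, dθ = dz/(iz), and z runs once counterclockwise around |z| = 1:
  J = ∮_{|z|=1} 1/(4 + 3*(z + 1/z)/2) · dz/(iz) = (2/i) ∮_{|z|=1} dz/(3*z^2 + 8*z + 3).
The roots of 3*z^2 + 8*z + 3 are z = (-4 ± sqrt(4^2 - 3^2))/3, with sqrt(7) = sqrt(7); their product is 1, so only z₊ = -4/3 + sqrt(7)/3 lies inside the unit circle (z₋ = -4/3 - sqrt(7)/3 lies outside).
z₊ is a simple zero of q(z) = 3*z^2 + 8*z + 3, so Res(1/q, z₊) = 1/q'(z₊) with q'(z) = 6*z + 8; and q'(z₊) = 3*(z₊ - z₋) = 2*sqrt(7).
Therefore J = (2/i) · 2πi · 1/(2*sqrt(7)) = 2*pi/(sqrt(7)) = 2*sqrt(7)*pi/7

Final answer: 2*sqrt(7)*pi/7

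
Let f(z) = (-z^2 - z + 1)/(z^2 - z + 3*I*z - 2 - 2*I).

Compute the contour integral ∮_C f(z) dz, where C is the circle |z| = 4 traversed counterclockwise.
By the residue theorem, ∮_C f(z) dz = 2πi · (sum of the residues of f at the poles inside |z| = 4).

The denominator factors as (z + 2*I)*(z - 1 + I), so the singularities of f are simple poles at z = -2*I, z = 1 - I.
  |-2*I|² = 4 < 16 = 4², so this pole is inside the contour.
  |1 - I|² = 2 < 16 = 4², so this pole is inside the contour.

With P(z) = -z^2 - z + 1 and Q(z) = z^2 - z + 3*I*z - 2 - 2*I, each pole is simple, so Res(f, z₀) = P(z₀)/Q'(z₀) with Q'(z) = 2*z - 1 + 3*I.
  Res(f, -2*I) = P(-2*I)/Q'(-2*I) = (5 + 2*I)/(-1 - I) = -7/2 + 3*I/2
  Res(f, 1 - I) = P(1 - I)/Q'(1 - I) = (3*I)/(1 + I) = 3/2 + 3*I/2

Sum of residues inside C: -2 + 3*I
∮_C f(z) dz = 2πi · (-2 + 3*I) = pi*(-6 - 4*I)

Final answer: pi*(-6 - 4*I)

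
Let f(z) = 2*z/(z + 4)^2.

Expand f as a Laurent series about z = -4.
Put w = z - (-4), i.e. z = w - 4. The denominator is w^2, so it suffices to rewrite the numerator in powers of w.

P(z) = 2*z
P(w - 4) = -8 + 2*w

Dividing each term by w^2:
  f = -8/w^2 + 2/w

Substituting back w = z + 4:
  f(z) = -8/(z + 4)^2 + 2/(z + 4)

The series is finite because the numerator is a polynomial; the negative powers form the principal part, and the coefficient of 1/(z + 4) gives Res(f, -4) = 2.

Final answer: -8/(z + 4)^2 + 2/(z + 4)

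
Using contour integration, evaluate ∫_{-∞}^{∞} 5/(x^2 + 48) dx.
5*sqrt(3)*pi/12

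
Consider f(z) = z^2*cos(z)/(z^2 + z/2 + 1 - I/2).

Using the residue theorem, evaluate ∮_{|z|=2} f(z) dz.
pi*(16/17 - 13*I/17)*cos(1/2 + I) + pi*(-16/17 - 4*I/17)*cosh(1)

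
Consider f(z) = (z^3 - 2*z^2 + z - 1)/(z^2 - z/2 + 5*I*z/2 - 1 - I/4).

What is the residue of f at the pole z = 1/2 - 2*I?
-39/8 + 19*I/8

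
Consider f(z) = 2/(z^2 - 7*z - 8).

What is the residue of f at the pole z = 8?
Write f(z) = P(z)/Q(z) with P(z) = 2 and Q(z) = z^2 - 7*z - 8.
The denominator factors as Q(z) = (z - 8)*(z + 1), so z = 8 is a simple zero of Q and P is analytic there; z = 8 is therefore a simple pole and
  Res(f, z₀) = P(z₀)/Q'(z₀).

Q'(z) = 2*z - 7, so Q'(8) = 9.
P(8) = 2.

Res(f, 8) = (2)/(9) = 2/9

Final answer: 2/9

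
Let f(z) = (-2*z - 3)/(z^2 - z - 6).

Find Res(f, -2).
Write f(z) = P(z)/Q(z) with P(z) = -2*z - 3 and Q(z) = z^2 - z - 6.
The denominator factors as Q(z) = (z - 3)*(z + 2), so z = -2 is a simple zero of Q and P is analytic there; z = -2 is therefore a simple pole and
  Res(f, z₀) = P(z₀)/Q'(z₀).

Q'(z) = 2*z - 1, so Q'(-2) = -5.
P(-2) = 1.

Res(f, -2) = (1)/(-5) = -1/5

Final answer: -1/5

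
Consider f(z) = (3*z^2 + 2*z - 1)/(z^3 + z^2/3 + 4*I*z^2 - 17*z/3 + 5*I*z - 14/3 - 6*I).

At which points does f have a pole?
The singularities of f are the zeros of the denominator. Factoring,
  z^3 + z^2/3 + 4*I*z^2 - 17*z/3 + 5*I*z - 14/3 - 6*I = (z - 2/3 + I)*(z + 2)*(z - 1 + 3*I)
so the candidates are z = 2/3 - I, z = -2, z = 1 - 3*I.

Check the numerator P(z) = 3*z^2 + 2*z - 1 at each one:
  P(2/3 - I) = -4/3 - 6*I ≠ 0, so z = 2/3 - I is a (simple) pole.
  P(-2) = 7 ≠ 0, so z = -2 is a (simple) pole.
  P(1 - 3*I) = -23 - 24*I ≠ 0, so z = 1 - 3*I is a (simple) pole.

Poles of f: {-2, 2/3 - I, 1 - 3*I}

Final answer: {-2, 2/3 - I, 1 - 3*I}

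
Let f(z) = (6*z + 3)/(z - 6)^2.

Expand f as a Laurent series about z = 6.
Put w = z - (6), i.e. z = w + 6. The denominator is w^2, so it suffices to rewrite the numerator in powers of w.

P(z) = 6*z + 3
P(w + 6) = 39 + 6*w

Dividing each term by w^2:
  f = 39/w^2 + 6/w

Substituting back w = z - 6:
  f(z) = 39/(z - 6)^2 + 6/(z - 6)

The series is finite because the numerator is a polynomial; the negative powers form the principal part, and the coefficient of 1/(z - 6) gives Res(f, 6) = 6.

Final answer: 39/(z - 6)^2 + 6/(z - 6)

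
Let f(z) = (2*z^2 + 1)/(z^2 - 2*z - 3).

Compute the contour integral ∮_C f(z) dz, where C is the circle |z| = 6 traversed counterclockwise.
By the residue theorem, ∮_C f(z) dz = 2πi · (sum of the residues of f at the poles inside |z| = 6).

The denominator factors as (z + 1)*(z - 3), so the singularities of f are simple poles at z = -1, z = 3.
  |-1|² = 1 < 36 = 6², so this pole is inside the contour.
  |3|² = 9 < 36 = 6², so this pole is inside the contour.

With P(z) = 2*z^2 + 1 and Q(z) = z^2 - 2*z - 3, each pole is simple, so Res(f, z₀) = P(z₀)/Q'(z₀) with Q'(z) = 2*z - 2.
  Res(f, -1) = P(-1)/Q'(-1) = (3)/(-4) = -3/4
  Res(f, 3) = P(3)/Q'(3) = (19)/(4) = 19/4

Sum of residues inside C: 4
∮_C f(z) dz = 2πi · (4) = 8*I*pi

Final answer: 8*I*pi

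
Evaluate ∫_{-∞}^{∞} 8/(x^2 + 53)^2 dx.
Let f(z) = 8/(z^2 + 53)^2. The denominator has no real zeros and deg Q - deg P = 4 ≥ 2, so the integral of f over the upper semicircle |z| = R tends to 0 as R → ∞. Closing the contour in the upper half-plane,
  ∫_{-∞}^{∞} f(x) dx = 2πi · Σ Res(f, z_k)  over the poles with Im z_k > 0.

Zeros of the denominator: z^2 + 53 = 0 gives z = ±sqrt(53)*I.
Upper half-plane: z = sqrt(53)*I (a pole of order 2).

Write f(z) = g(z)/(z - sqrt(53)*I)^2 with g(z) = 8/(z + sqrt(53)*I)^2. For a double pole, Res(f, z₀) = g'(z₀):
  g'(z) = -16/(z + sqrt(53)*I)^3
  Res(f, sqrt(53)*I) = g'(sqrt(53)*I) = -2*sqrt(53)*I/2809

∫_{-∞}^{∞} f(x) dx = 2πi · (-2*sqrt(53)*I/2809) = 4*sqrt(53)*pi/2809

Final answer: 4*sqrt(53)*pi/2809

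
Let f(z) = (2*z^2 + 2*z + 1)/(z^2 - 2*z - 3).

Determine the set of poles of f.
The singularities of f are the zeros of the denominator. Factoring,
  z^2 - 2*z - 3 = (z - 3)*(z + 1)
so the candidates are z = 3, z = -1.

Check the numerator P(z) = 2*z^2 + 2*z + 1 at each one:
  P(3) = 25 ≠ 0, so z = 3 is a (simple) pole.
  P(-1) = 1 ≠ 0, so z = -1 is a (simple) pole.

Poles of f: {-1, 3}

Final answer: {-1, 3}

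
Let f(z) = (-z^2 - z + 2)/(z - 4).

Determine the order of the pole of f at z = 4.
1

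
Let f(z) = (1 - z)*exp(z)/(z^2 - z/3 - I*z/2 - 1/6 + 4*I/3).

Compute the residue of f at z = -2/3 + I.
(-154/181 - 30*I/181)*exp(-2/3 + I)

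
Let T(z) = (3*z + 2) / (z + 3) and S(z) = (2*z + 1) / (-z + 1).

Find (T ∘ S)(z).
(T ∘ S)(z) = T(S(z)) = ((3)*S(z) + (2))/((1)*S(z) + (3)). Multiply numerator and denominator by -z + 1:
  numerator:   (3)*(2*z + 1) + (2)*(-z + 1) = 4*z + 5
  denominator: (1)*(2*z + 1) + (3)*(-z + 1) = -z + 4
(T ∘ S)(z) = (4*z + 5)/(-z + 4) = (-4*z - 5)/(z - 4)

Final answer: (-4*z - 5)/(z - 4)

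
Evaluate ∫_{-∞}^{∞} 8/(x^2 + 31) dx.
Let f(z) = 8/(z^2 + 31). The denominator has no real zeros and deg Q - deg P = 2 ≥ 2, so the integral of f over the upper semicircle |z| = R tends to 0 as R → ∞. Closing the contour in the upper half-plane,
  ∫_{-∞}^{∞} f(x) dx = 2πi · Σ Res(f, z_k)  over the poles with Im z_k > 0.

Zeros of the denominator: z^2 + 31 = 0 gives z = ±sqrt(31)*I.
Upper half-plane: z = sqrt(31)*I (simple).

Each pole is a simple zero of Q(z) = z^2 + 31, so Res(f, z₀) = P(z₀)/Q'(z₀) with P(z) = 8, Q'(z) = 2*z:
  Res(f, sqrt(31)*I) = (8)/(2*sqrt(31)*I) = -4*sqrt(31)*I/31

∫_{-∞}^{∞} f(x) dx = 2πi · (-4*sqrt(31)*I/31) = 8*sqrt(31)*pi/31

Final answer: 8*sqrt(31)*pi/31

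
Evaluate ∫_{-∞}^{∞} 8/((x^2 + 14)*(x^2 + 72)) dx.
Let f(z) = 8/((z^2 + 14)*(z^2 + 72)). The denominator has no real zeros and deg Q - deg P = 4 ≥ 2, so the integral of f over the upper semicircle |z| = R tends to 0 as R → ∞. Closing the contour in the upper half-plane,
  ∫_{-∞}^{∞} f(x) dx = 2πi · Σ Res(f, z_k)  over the poles with Im z_k > 0.

Zeros of the denominator: z^2 + 72 = 0 gives z = ±6*sqrt(2)*I; z^2 + 14 = 0 gives z = ±sqrt(14)*I.
Upper half-plane: z = sqrt(14)*I, z = 6*sqrt(2)*I (simple).

Each pole is a simple zero of Q(z) = z^4 + 86*z^2 + 1008, so Res(f, z₀) = P(z₀)/Q'(z₀) with P(z) = 8, Q'(z) = 4*z^3 + 172*z:
  Res(f, sqrt(14)*I) = (8)/(116*sqrt(14)*I) = -sqrt(14)*I/203
  Res(f, 6*sqrt(2)*I) = (8)/(-696*sqrt(2)*I) = sqrt(2)*I/174

Sum of residues: I*(-sqrt(14)/203 + sqrt(2)/174)
∫_{-∞}^{∞} f(x) dx = 2πi · (I*(-sqrt(14)/203 + sqrt(2)/174)) = pi*(-7*sqrt(2) + 6*sqrt(14))/609

Final answer: pi*(-7*sqrt(2) + 6*sqrt(14))/609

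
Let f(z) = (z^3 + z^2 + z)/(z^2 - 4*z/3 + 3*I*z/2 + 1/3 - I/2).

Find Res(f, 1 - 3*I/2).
639/388 - 459*I/97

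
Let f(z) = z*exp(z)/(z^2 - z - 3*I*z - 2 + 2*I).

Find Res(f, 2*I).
(1 - I)*exp(2*I)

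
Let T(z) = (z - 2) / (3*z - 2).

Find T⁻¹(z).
Set w = T(z) = (z - 2) / (3*z - 2) and solve for z:
  w*(3*z - 2) = z - 2
  -2*w + z*(3*w - 1) + 2 = 0
  z*(3*w - 1) = 2*w - 2
  z = (2 - 2*w)/(1 - 3*w)
Renaming the variable, T⁻¹(z) = (-2*z + 2)/(-3*z + 1) = (2*z - 2)/(3*z - 1).
(Check: ad - bc = 4 ≠ 0, so T is invertible.)

Final answer: (2*z - 2)/(3*z - 1)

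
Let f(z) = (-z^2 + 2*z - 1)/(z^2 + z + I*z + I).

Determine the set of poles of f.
The singularities of f are the zeros of the denominator. Factoring,
  z^2 + z + I*z + I = (z + I)*(z + 1)
so the candidates are z = -I, z = -1.

Check the numerator P(z) = -z^2 + 2*z - 1 at each one:
  P(-I) = -2*I ≠ 0, so z = -I is a (simple) pole.
  P(-1) = -4 ≠ 0, so z = -1 is a (simple) pole.

Poles of f: {-1, -I}

Final answer: {-1, -I}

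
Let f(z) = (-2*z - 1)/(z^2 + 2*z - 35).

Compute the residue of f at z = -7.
Write f(z) = P(z)/Q(z) with P(z) = -2*z - 1 and Q(z) = z^2 + 2*z - 35.
The denominator factors as Q(z) = (z - 5)*(z + 7), so z = -7 is a simple zero of Q and P is analytic there; z = -7 is therefore a simple pole and
  Res(f, z₀) = P(z₀)/Q'(z₀).

Q'(z) = 2*z + 2, so Q'(-7) = -12.
P(-7) = 13.

Res(f, -7) = (13)/(-12) = -13/12

Final answer: -13/12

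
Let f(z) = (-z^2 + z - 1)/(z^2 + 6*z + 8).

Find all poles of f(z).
The singularities of f are the zeros of the denominator. Factoring,
  z^2 + 6*z + 8 = (z + 4)*(z + 2)
so the candidates are z = -4, z = -2.

Check the numerator P(z) = -z^2 + z - 1 at each one:
  P(-4) = -21 ≠ 0, so z = -4 is a (simple) pole.
  P(-2) = -7 ≠ 0, so z = -2 is a (simple) pole.

Poles of f: {-4, -2}

Final answer: {-4, -2}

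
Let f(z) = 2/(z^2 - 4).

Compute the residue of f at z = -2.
Write f(z) = P(z)/Q(z) with P(z) = 2 and Q(z) = z^2 - 4.
The denominator factors as Q(z) = (z + 2)*(z - 2), so z = -2 is a simple zero of Q and P is analytic there; z = -2 is therefore a simple pole and
  Res(f, z₀) = P(z₀)/Q'(z₀).

Q'(z) = 2*z, so Q'(-2) = -4.
P(-2) = 2.

Res(f, -2) = (2)/(-4) = -1/2

Final answer: -1/2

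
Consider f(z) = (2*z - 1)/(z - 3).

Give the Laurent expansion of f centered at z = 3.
Put w = z - (3), i.e. z = w + 3. The denominator is w, so it suffices to rewrite the numerator in powers of w.

P(z) = 2*z - 1
P(w + 3) = 5 + 2*w

Dividing each term by w:
  f = 5/w + 2

Substituting back w = z - 3:
  f(z) = 5/(z - 3) + 2

The series is finite because the numerator is a polynomial; the negative powers form the principal part, and the coefficient of 1/(z - 3) gives Res(f, 3) = 5.

Final answer: 5/(z - 3) + 2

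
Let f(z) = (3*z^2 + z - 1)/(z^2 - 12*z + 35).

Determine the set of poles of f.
The singularities of f are the zeros of the denominator. Factoring,
  z^2 - 12*z + 35 = (z - 7)*(z - 5)
so the candidates are z = 7, z = 5.

Check the numerator P(z) = 3*z^2 + z - 1 at each one:
  P(7) = 153 ≠ 0, so z = 7 is a (simple) pole.
  P(5) = 79 ≠ 0, so z = 5 is a (simple) pole.

Poles of f: {5, 7}

Final answer: {5, 7}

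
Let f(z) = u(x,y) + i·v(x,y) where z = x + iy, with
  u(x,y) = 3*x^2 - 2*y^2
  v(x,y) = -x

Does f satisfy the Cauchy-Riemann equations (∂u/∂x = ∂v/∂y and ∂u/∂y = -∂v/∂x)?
∂u/∂x = 6*x
∂v/∂y = 0
∂u/∂y = -4*y
∂v/∂x = -1
∂u/∂x ≠ ∂v/∂y and ∂u/∂y ≠ -∂v/∂x; the Cauchy-Riemann equations are not satisfied, so f is not analytic.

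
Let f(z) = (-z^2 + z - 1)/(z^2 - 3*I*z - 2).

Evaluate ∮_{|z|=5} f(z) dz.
pi*(6 + 2*I)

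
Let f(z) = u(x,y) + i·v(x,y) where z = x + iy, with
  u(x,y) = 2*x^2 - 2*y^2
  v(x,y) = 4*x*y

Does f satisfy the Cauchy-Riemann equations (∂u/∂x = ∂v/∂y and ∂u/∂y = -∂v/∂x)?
∂u/∂x = 4*x
∂v/∂y = 4*x
∂u/∂y = -4*y
∂v/∂x = 4*y
∂u/∂x = ∂v/∂y and ∂u/∂y = -∂v/∂x hold identically; f is analytic.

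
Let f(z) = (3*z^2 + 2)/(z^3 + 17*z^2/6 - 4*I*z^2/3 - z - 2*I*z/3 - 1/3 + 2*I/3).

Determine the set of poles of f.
The singularities of f are the zeros of the denominator. Factoring,
  z^3 + 17*z^2/6 - 4*I*z^2/3 - z - 2*I*z/3 - 1/3 + 2*I/3 = (z + 3 - I)*(z + 1/3 - I/3)*(z - 1/2)
so the candidates are z = -3 + I, z = -1/3 + I/3, z = 1/2.

Check the numerator P(z) = 3*z^2 + 2 at each one:
  P(-3 + I) = 26 - 18*I ≠ 0, so z = -3 + I is a (simple) pole.
  P(-1/3 + I/3) = 2 - 2*I/3 ≠ 0, so z = -1/3 + I/3 is a (simple) pole.
  P(1/2) = 11/4 ≠ 0, so z = 1/2 is a (simple) pole.

Poles of f: {-3 + I, -1/3 + I/3, 1/2}

Final answer: {-3 + I, -1/3 + I/3, 1/2}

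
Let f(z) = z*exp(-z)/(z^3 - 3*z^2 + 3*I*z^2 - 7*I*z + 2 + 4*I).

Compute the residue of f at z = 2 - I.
(7/10 - I/10)*exp(-2 + I)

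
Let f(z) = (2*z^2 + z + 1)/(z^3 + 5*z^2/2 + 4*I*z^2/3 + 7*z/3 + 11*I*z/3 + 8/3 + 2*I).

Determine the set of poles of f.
The singularities of f are the zeros of the denominator. Factoring,
  z^3 + 5*z^2/2 + 4*I*z^2/3 + 7*z/3 + 11*I*z/3 + 8/3 + 2*I = (z + 2)*(z + 2*I)*(z + 1/2 - 2*I/3)
so the candidates are z = -2, z = -2*I, z = -1/2 + 2*I/3.

Check the numerator P(z) = 2*z^2 + z + 1 at each one:
  P(-2) = 7 ≠ 0, so z = -2 is a (simple) pole.
  P(-2*I) = -7 - 2*I ≠ 0, so z = -2*I is a (simple) pole.
  P(-1/2 + 2*I/3) = 1/9 - 2*I/3 ≠ 0, so z = -1/2 + 2*I/3 is a (simple) pole.

Poles of f: {-2, -1/2 + 2*I/3, -2*I}

Final answer: {-2, -1/2 + 2*I/3, -2*I}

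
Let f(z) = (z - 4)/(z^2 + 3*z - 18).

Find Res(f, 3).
-1/9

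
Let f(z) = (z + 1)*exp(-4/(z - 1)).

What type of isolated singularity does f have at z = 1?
Let u = z - 1. Then
  e^(-4/u) = Σ_{k≥0} (-4)^k/(k!·u^k) = 1 - 4/u + 8/u^2 - 32/(3*u^3) + ...
which has infinitely many negative powers of u, so exp(-4/(z - 1)) has an essential singularity at z = 1.
The extra factor z + 1 is a nonzero polynomial; if the product had at most a pole at z = 1, dividing by that polynomial would leave exp(-4/(z - 1)) with at most a pole too — contradiction. (Equivalently, the product's Laurent series still has infinitely many negative powers.)
So the singularity is essential.

Final answer: essential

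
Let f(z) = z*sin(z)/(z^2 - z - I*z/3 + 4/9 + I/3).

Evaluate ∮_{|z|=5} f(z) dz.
By the residue theorem, ∮_C f(z) dz = 2πi · (sum of the residues of f at the poles inside |z| = 5).

The denominator factors as (z - 2/3 + I/3)*(z - 1/3 - 2*I/3), so the singularities of f are simple poles at z = 2/3 - I/3, z = 1/3 + 2*I/3.
  |2/3 - I/3|² = 5/9 < 25 = 5², so this pole is inside the contour.
  |1/3 + 2*I/3|² = 5/9 < 25 = 5², so this pole is inside the contour.

With P(z) = z*sin(z) and Q(z) = z^2 - z - I*z/3 + 4/9 + I/3, each pole is simple, so Res(f, z₀) = P(z₀)/Q'(z₀) with Q'(z) = 2*z - 1 - I/3.
  Res(f, 2/3 - I/3) = P(2/3 - I/3)/Q'(2/3 - I/3) = ((2/3 - I/3)*sin(2/3 - I/3))/(1/3 - I) = (1/2 + I/2)*sin(2/3 - I/3)
  Res(f, 1/3 + 2*I/3) = P(1/3 + 2*I/3)/Q'(1/3 + 2*I/3) = ((1/3 + 2*I/3)*sin(1/3 + 2*I/3))/(-1/3 + I) = (1/2 - I/2)*sin(1/3 + 2*I/3)

Sum of residues inside C: (1/2 - I/2)*sin(1/3 + 2*I/3) + (1/2 + I/2)*sin(2/3 - I/3)
∮_C f(z) dz = 2πi · ((1/2 - I/2)*sin(1/3 + 2*I/3) + (1/2 + I/2)*sin(2/3 - I/3)) = pi*(-1 + I)*sin(2/3 - I/3) + pi*(1 + I)*sin(1/3 + 2*I/3)

Final answer: pi*(-1 + I)*sin(2/3 - I/3) + pi*(1 + I)*sin(1/3 + 2*I/3)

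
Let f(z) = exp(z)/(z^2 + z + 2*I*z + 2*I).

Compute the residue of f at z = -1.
Write f(z) = P(z)/Q(z) with P(z) = exp(z) and Q(z) = z^2 + z + 2*I*z + 2*I.
The denominator factors as Q(z) = (z + 2*I)*(z + 1), so z = -1 is a simple zero of Q and P is analytic there; z = -1 is therefore a simple pole and
  Res(f, z₀) = P(z₀)/Q'(z₀).

Q'(z) = 2*z + 1 + 2*I, so Q'(-1) = -1 + 2*I.
P(-1) = exp(-1).

Res(f, -1) = (exp(-1))/(-1 + 2*I) = (-1/5 - 2*I/5)*exp(-1)

Final answer: (-1/5 - 2*I/5)*exp(-1)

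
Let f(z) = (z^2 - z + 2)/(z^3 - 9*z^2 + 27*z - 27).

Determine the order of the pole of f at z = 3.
3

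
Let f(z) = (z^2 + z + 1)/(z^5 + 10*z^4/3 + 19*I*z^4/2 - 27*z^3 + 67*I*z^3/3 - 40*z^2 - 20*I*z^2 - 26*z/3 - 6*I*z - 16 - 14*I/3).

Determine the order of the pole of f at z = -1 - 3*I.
Factor the denominator:
  z^5 + 10*z^4/3 + 19*I*z^4/2 - 27*z^3 + 67*I*z^3/3 - 40*z^2 - 20*I*z^2 - 26*z/3 - 6*I*z - 16 - 14*I/3 = (z + 1 + 3*I)^3*(z + 1/3 + I)*(z - I/2)

The numerator P(z) = z^2 + z + 1 has P(-1 - 3*I) = -8 + 3*I ≠ 0, so no factor of (z + 1 + 3*I) cancels.
Near z = -1 - 3*I we can therefore write f(z) = g(z)/(z + 1 + 3*I)^3 with g analytic at -1 - 3*I and g(-1 - 3*I) ≠ 0 (g is the numerator divided by the remaining denominator factors).

Hence z = -1 - 3*I is a pole of order 3.

Final answer: 3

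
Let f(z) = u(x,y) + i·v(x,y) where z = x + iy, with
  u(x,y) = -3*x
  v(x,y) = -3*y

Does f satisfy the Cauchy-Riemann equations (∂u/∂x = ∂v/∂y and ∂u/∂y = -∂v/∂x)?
∂u/∂x = -3
∂v/∂y = -3
∂u/∂y = 0
∂v/∂x = 0
∂u/∂x = ∂v/∂y and ∂u/∂y = -∂v/∂x hold identically; f is analytic.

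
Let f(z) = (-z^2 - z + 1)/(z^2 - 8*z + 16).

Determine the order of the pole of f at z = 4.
Factor the denominator:
  z^2 - 8*z + 16 = (z - 4)^2

The numerator P(z) = -z^2 - z + 1 has P(4) = -19 ≠ 0, so no factor of (z - 4) cancels.
Near z = 4 we can therefore write f(z) = g(z)/(z - 4)^2 with g analytic at 4 and g(4) ≠ 0 (g is just the numerator).

Hence z = 4 is a pole of order 2.

Final answer: 2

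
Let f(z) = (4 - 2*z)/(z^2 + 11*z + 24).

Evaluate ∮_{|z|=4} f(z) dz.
By the residue theorem, ∮_C f(z) dz = 2πi · (sum of the residues of f at the poles inside |z| = 4).

The denominator factors as (z + 8)*(z + 3), so the singularities of f are simple poles at z = -8, z = -3.
  |-8|² = 64 > 16 = 4², so this pole is outside the contour.
  |-3|² = 9 < 16 = 4², so this pole is inside the contour.

With P(z) = 4 - 2*z and Q(z) = z^2 + 11*z + 24, each pole is simple, so Res(f, z₀) = P(z₀)/Q'(z₀) with Q'(z) = 2*z + 11.
  Res(f, -3) = P(-3)/Q'(-3) = (10)/(5) = 2

∮_C f(z) dz = 2πi · (2) = 4*I*pi

Final answer: 4*I*pi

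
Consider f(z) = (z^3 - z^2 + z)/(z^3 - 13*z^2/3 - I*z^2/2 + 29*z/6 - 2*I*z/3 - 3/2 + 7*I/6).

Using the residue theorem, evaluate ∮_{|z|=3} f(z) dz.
By the residue theorem, ∮_C f(z) dz = 2πi · (sum of the residues of f at the poles inside |z| = 3).

The denominator factors as (z - 3 - I)*(z - 1/3 + I/2)*(z - 1), so the singularities of f are simple poles at z = 3 + I, z = 1/3 - I/2, z = 1.
  |3 + I|² = 10 > 9 = 3², so this pole is outside the contour.
  |1/3 - I/2|² = 13/36 < 9 = 3², so this pole is inside the contour.
  |1|² = 1 < 9 = 3², so this pole is inside the contour.

With P(z) = z^3 - z^2 + z and Q(z) = z^3 - 13*z^2/3 - I*z^2/2 + 29*z/6 - 2*I*z/3 - 3/2 + 7*I/6, each pole is simple, so Res(f, z₀) = P(z₀)/Q'(z₀) with Q'(z) = 3*z^2 - 26*z/3 - I*z + 29/6 - 2*I/3.
  Res(f, 1/3 - I/2) = P(1/3 - I/2)/Q'(1/3 - I/2) = (7/27 - 5*I/24)/(37/36 + 7*I/3) = -854/25275 - 2123*I/16850
  Res(f, 1) = P(1)/Q'(1) = (1)/(-5/6 - 5*I/3) = -6/25 + 12*I/25

Sum of residues inside C: -1384/5055 + 1193*I/3370
∮_C f(z) dz = 2πi · (-1384/5055 + 1193*I/3370) = pi*(-1193/1685 - 2768*I/5055)

Final answer: pi*(-1193/1685 - 2768*I/5055)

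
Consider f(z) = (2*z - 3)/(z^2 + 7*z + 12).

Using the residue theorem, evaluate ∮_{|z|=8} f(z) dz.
By the residue theorem, ∮_C f(z) dz = 2πi · (sum of the residues of f at the poles inside |z| = 8).

The denominator factors as (z + 3)*(z + 4), so the singularities of f are simple poles at z = -3, z = -4.
  |-3|² = 9 < 64 = 8², so this pole is inside the contour.
  |-4|² = 16 < 64 = 8², so this pole is inside the contour.

With P(z) = 2*z - 3 and Q(z) = z^2 + 7*z + 12, each pole is simple, so Res(f, z₀) = P(z₀)/Q'(z₀) with Q'(z) = 2*z + 7.
  Res(f, -3) = P(-3)/Q'(-3) = (-9)/(1) = -9
  Res(f, -4) = P(-4)/Q'(-4) = (-11)/(-1) = 11

Sum of residues inside C: 2
∮_C f(z) dz = 2πi · (2) = 4*I*pi

Final answer: 4*I*pi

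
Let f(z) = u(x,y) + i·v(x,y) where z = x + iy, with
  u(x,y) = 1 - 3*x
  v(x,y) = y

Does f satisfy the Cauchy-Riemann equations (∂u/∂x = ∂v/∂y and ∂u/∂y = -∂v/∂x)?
∂u/∂x = -3
∂v/∂y = 1
∂u/∂y = 0
∂v/∂x = 0
∂u/∂x ≠ ∂v/∂y; the Cauchy-Riemann equations are not satisfied, so f is not analytic.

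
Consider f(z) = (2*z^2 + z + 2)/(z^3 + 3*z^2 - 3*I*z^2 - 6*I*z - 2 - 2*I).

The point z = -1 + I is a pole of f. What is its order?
3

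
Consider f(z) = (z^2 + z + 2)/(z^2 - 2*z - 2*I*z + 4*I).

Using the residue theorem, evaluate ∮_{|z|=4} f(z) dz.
pi*(-4 + 6*I)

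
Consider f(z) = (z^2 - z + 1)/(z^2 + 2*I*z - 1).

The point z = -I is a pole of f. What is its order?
2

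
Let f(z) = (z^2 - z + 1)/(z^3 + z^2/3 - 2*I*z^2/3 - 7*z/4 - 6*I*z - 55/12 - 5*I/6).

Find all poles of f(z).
{-2 - 3*I/2, -1/3 + 2*I/3, 2 + 3*I/2}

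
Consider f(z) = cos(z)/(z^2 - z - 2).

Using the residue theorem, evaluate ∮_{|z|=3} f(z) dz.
By the residue theorem, ∮_C f(z) dz = 2πi · (sum of the residues of f at the poles inside |z| = 3).

The denominator factors as (z - 2)*(z + 1), so the singularities of f are simple poles at z = 2, z = -1.
  |2|² = 4 < 9 = 3², so this pole is inside the contour.
  |-1|² = 1 < 9 = 3², so this pole is inside the contour.

With P(z) = cos(z) and Q(z) = z^2 - z - 2, each pole is simple, so Res(f, z₀) = P(z₀)/Q'(z₀) with Q'(z) = 2*z - 1.
  Res(f, 2) = P(2)/Q'(2) = (cos(2))/(3) = cos(2)/3
  Res(f, -1) = P(-1)/Q'(-1) = (cos(1))/(-3) = -cos(1)/3

Sum of residues inside C: -cos(1)/3 + cos(2)/3
∮_C f(z) dz = 2πi · (-cos(1)/3 + cos(2)/3) = -2*I*pi*cos(1)/3 + 2*I*pi*cos(2)/3

Final answer: -2*I*pi*cos(1)/3 + 2*I*pi*cos(2)/3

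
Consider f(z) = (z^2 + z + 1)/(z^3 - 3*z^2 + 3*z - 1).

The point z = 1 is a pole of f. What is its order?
3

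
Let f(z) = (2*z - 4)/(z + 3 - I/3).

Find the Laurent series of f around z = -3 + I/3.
(-10 + 2*I/3)/(z + 3 - I/3) + 2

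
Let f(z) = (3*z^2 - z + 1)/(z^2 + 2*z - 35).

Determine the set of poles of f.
The singularities of f are the zeros of the denominator. Factoring,
  z^2 + 2*z - 35 = (z + 7)*(z - 5)
so the candidates are z = -7, z = 5.

Check the numerator P(z) = 3*z^2 - z + 1 at each one:
  P(-7) = 155 ≠ 0, so z = -7 is a (simple) pole.
  P(5) = 71 ≠ 0, so z = 5 is a (simple) pole.

Poles of f: {-7, 5}

Final answer: {-7, 5}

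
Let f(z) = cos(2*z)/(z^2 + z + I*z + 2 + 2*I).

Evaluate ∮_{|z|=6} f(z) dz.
By the residue theorem, ∮_C f(z) dz = 2πi · (sum of the residues of f at the poles inside |z| = 6).

The denominator factors as (z + 2*I)*(z + 1 - I), so the singularities of f are simple poles at z = -2*I, z = -1 + I.
  |-2*I|² = 4 < 36 = 6², so this pole is inside the contour.
  |-1 + I|² = 2 < 36 = 6², so this pole is inside the contour.

With P(z) = cos(2*z) and Q(z) = z^2 + z + I*z + 2 + 2*I, each pole is simple, so Res(f, z₀) = P(z₀)/Q'(z₀) with Q'(z) = 2*z + 1 + I.
  Res(f, -2*I) = P(-2*I)/Q'(-2*I) = (cosh(4))/(1 - 3*I) = (1/10 + 3*I/10)*cosh(4)
  Res(f, -1 + I) = P(-1 + I)/Q'(-1 + I) = (cos(2 - 2*I))/(-1 + 3*I) = (-1/10 - 3*I/10)*cos(2 - 2*I)

Sum of residues inside C: (-1/10 - 3*I/10)*cos(2 - 2*I) + (1/10 + 3*I/10)*cosh(4)
∮_C f(z) dz = 2πi · ((-1/10 - 3*I/10)*cos(2 - 2*I) + (1/10 + 3*I/10)*cosh(4)) = pi*(3/5 - I/5)*cos(2 - 2*I) + pi*(-3/5 + I/5)*cosh(4)

Final answer: pi*(3/5 - I/5)*cos(2 - 2*I) + pi*(-3/5 + I/5)*cosh(4)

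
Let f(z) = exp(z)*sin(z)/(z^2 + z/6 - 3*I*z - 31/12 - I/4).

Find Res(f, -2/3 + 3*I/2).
Write f(z) = P(z)/Q(z) with P(z) = exp(z)*sin(z) and Q(z) = z^2 + z/6 - 3*I*z - 31/12 - I/4.
The denominator factors as Q(z) = (z - 1/2 - 3*I/2)*(z + 2/3 - 3*I/2), so z = -2/3 + 3*I/2 is a simple zero of Q and P is analytic there; z = -2/3 + 3*I/2 is therefore a simple pole and
  Res(f, z₀) = P(z₀)/Q'(z₀).

Q'(z) = 2*z + 1/6 - 3*I, so Q'(-2/3 + 3*I/2) = -7/6.
P(-2/3 + 3*I/2) = -exp(-2/3 + 3*I/2)*sin(2/3 - 3*I/2).

Res(f, -2/3 + 3*I/2) = (-exp(-2/3 + 3*I/2)*sin(2/3 - 3*I/2))/(-7/6) = 6*exp(-2/3 + 3*I/2)*sin(2/3 - 3*I/2)/7

Final answer: 6*exp(-2/3 + 3*I/2)*sin(2/3 - 3*I/2)/7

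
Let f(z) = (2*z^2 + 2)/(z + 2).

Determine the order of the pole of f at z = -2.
1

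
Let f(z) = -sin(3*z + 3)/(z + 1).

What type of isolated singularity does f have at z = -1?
removable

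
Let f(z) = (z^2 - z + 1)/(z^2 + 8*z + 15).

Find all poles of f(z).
The singularities of f are the zeros of the denominator. Factoring,
  z^2 + 8*z + 15 = (z + 3)*(z + 5)
so the candidates are z = -3, z = -5.

Check the numerator P(z) = z^2 - z + 1 at each one:
  P(-3) = 13 ≠ 0, so z = -3 is a (simple) pole.
  P(-5) = 31 ≠ 0, so z = -5 is a (simple) pole.

Poles of f: {-5, -3}

Final answer: {-5, -3}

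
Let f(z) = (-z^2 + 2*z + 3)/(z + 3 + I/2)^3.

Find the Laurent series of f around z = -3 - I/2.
Put w = z - (-3 - I/2), i.e. z = w - 3 - I/2. The denominator is w^3, so it suffices to rewrite the numerator in powers of w.

P(z) = -z^2 + 2*z + 3
P(w - 3 - I/2) = -47/4 - 4*I + (8 + I)*w - w^2

Dividing each term by w^3:
  f = (-47/4 - 4*I)/w^3 + (8 + I)/w^2 - 1/w

Substituting back w = z + 3 + I/2:
  f(z) = (-47/4 - 4*I)/(z + 3 + I/2)^3 + (8 + I)/(z + 3 + I/2)^2 - 1/(z + 3 + I/2)

The series is finite because the numerator is a polynomial; the negative powers form the principal part, and the coefficient of 1/(z + 3 + I/2) gives Res(f, -3 - I/2) = -1.

Final answer: (-47/4 - 4*I)/(z + 3 + I/2)^3 + (8 + I)/(z + 3 + I/2)^2 - 1/(z + 3 + I/2)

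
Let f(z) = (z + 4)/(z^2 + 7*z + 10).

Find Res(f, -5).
Write f(z) = P(z)/Q(z) with P(z) = z + 4 and Q(z) = z^2 + 7*z + 10.
The denominator factors as Q(z) = (z + 5)*(z + 2), so z = -5 is a simple zero of Q and P is analytic there; z = -5 is therefore a simple pole and
  Res(f, z₀) = P(z₀)/Q'(z₀).

Q'(z) = 2*z + 7, so Q'(-5) = -3.
P(-5) = -1.

Res(f, -5) = (-1)/(-3) = 1/3

Final answer: 1/3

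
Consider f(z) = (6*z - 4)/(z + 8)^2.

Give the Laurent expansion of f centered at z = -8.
Put w = z - (-8), i.e. z = w - 8. The denominator is w^2, so it suffices to rewrite the numerator in powers of w.

P(z) = 6*z - 4
P(w - 8) = -52 + 6*w

Dividing each term by w^2:
  f = -52/w^2 + 6/w

Substituting back w = z + 8:
  f(z) = -52/(z + 8)^2 + 6/(z + 8)

The series is finite because the numerator is a polynomial; the negative powers form the principal part, and the coefficient of 1/(z + 8) gives Res(f, -8) = 6.

Final answer: -52/(z + 8)^2 + 6/(z + 8)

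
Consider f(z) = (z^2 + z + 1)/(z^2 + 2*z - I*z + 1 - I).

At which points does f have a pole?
The singularities of f are the zeros of the denominator. Factoring,
  z^2 + 2*z - I*z + 1 - I = (z + 1 - I)*(z + 1)
so the candidates are z = -1 + I, z = -1.

Check the numerator P(z) = z^2 + z + 1 at each one:
  P(-1 + I) = -I ≠ 0, so z = -1 + I is a (simple) pole.
  P(-1) = 1 ≠ 0, so z = -1 is a (simple) pole.

Poles of f: {-1, -1 + I}

Final answer: {-1, -1 + I}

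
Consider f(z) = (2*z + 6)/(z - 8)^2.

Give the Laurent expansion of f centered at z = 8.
Put w = z - (8), i.e. z = w + 8. The denominator is w^2, so it suffices to rewrite the numerator in powers of w.

P(z) = 2*z + 6
P(w + 8) = 22 + 2*w

Dividing each term by w^2:
  f = 22/w^2 + 2/w

Substituting back w = z - 8:
  f(z) = 22/(z - 8)^2 + 2/(z - 8)

The series is finite because the numerator is a polynomial; the negative powers form the principal part, and the coefficient of 1/(z - 8) gives Res(f, 8) = 2.

Final answer: 22/(z - 8)^2 + 2/(z - 8)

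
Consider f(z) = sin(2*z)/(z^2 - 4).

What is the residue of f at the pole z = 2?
Write f(z) = P(z)/Q(z) with P(z) = sin(2*z) and Q(z) = z^2 - 4.
The denominator factors as Q(z) = (z - 2)*(z + 2), so z = 2 is a simple zero of Q and P is analytic there; z = 2 is therefore a simple pole and
  Res(f, z₀) = P(z₀)/Q'(z₀).

Q'(z) = 2*z, so Q'(2) = 4.
P(2) = sin(4).

Res(f, 2) = (sin(4))/(4) = sin(4)/4

Final answer: sin(4)/4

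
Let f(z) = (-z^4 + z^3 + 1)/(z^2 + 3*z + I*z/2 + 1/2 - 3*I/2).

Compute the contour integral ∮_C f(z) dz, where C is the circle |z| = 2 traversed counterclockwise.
By the residue theorem, ∮_C f(z) dz = 2πi · (sum of the residues of f at the poles inside |z| = 2).

The denominator factors as (z + 3 + I)*(z - I/2), so the singularities of f are simple poles at z = -3 - I, z = I/2.
  |-3 - I|² = 10 > 4 = 2², so this pole is outside the contour.
  |I/2|² = 1/4 < 4 = 2², so this pole is inside the contour.

With P(z) = -z^4 + z^3 + 1 and Q(z) = z^2 + 3*z + I*z/2 + 1/2 - 3*I/2, each pole is simple, so Res(f, z₀) = P(z₀)/Q'(z₀) with Q'(z) = 2*z + 3 + I/2.
  Res(f, I/2) = P(I/2)/Q'(I/2) = (15/16 - I/8)/(3 + 3*I/2) = 7/30 - 19*I/120

∮_C f(z) dz = 2πi · (7/30 - 19*I/120) = pi*(19/60 + 7*I/15)

Final answer: pi*(19/60 + 7*I/15)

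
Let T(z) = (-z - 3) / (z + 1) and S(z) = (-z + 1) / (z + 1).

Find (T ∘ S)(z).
(T ∘ S)(z) = T(S(z)) = ((-1)*S(z) + (-3))/((1)*S(z) + (1)). Multiply numerator and denominator by z + 1:
  numerator:   (-1)*(-z + 1) + (-3)*(z + 1) = -2*z - 4
  denominator: (1)*(-z + 1) + (1)*(z + 1) = 2
(T ∘ S)(z) = (-2*z - 4)/2 = -z - 2

Final answer: -z - 2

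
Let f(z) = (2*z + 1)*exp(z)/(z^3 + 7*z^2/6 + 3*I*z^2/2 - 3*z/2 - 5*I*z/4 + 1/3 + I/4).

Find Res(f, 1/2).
Write f(z) = P(z)/Q(z) with P(z) = (2*z + 1)*exp(z) and Q(z) = z^3 + 7*z^2/6 + 3*I*z^2/2 - 3*z/2 - 5*I*z/4 + 1/3 + I/4.
The denominator factors as Q(z) = (z - 1/2)*(z - 1/3)*(z + 2 + 3*I/2), so z = 1/2 is a simple zero of Q and P is analytic there; z = 1/2 is therefore a simple pole and
  Res(f, z₀) = P(z₀)/Q'(z₀).

Q'(z) = 3*z^2 + 7*z/3 + 3*I*z - 3/2 - 5*I/4, so Q'(1/2) = 5/12 + I/4.
P(1/2) = 2*exp(1/2).

Res(f, 1/2) = (2*exp(1/2))/(5/12 + I/4) = (60/17 - 36*I/17)*exp(1/2)

Final answer: (60/17 - 36*I/17)*exp(1/2)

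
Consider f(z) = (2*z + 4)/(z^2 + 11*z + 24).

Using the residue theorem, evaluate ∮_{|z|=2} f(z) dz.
By the residue theorem, ∮_C f(z) dz = 2πi · (sum of the residues of f at the poles inside |z| = 2).

The denominator factors as (z + 3)*(z + 8), so the singularities of f are simple poles at z = -3, z = -8.
  |-3|² = 9 > 4 = 2², so this pole is outside the contour.
  |-8|² = 64 > 4 = 2², so this pole is outside the contour.

No pole lies inside the contour, so f is analytic on and inside C and the integral is 0 (Cauchy's theorem).

Final answer: 0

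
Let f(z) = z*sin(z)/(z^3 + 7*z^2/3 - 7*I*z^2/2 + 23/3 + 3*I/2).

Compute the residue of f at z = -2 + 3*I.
Write f(z) = P(z)/Q(z) with P(z) = z*sin(z) and Q(z) = z^3 + 7*z^2/3 - 7*I*z^2/2 + 23/3 + 3*I/2.
The denominator factors as Q(z) = (z - 2/3 + I)*(z + 1 - 3*I/2)*(z + 2 - 3*I), so z = -2 + 3*I is a simple zero of Q and P is analytic there; z = -2 + 3*I is therefore a simple pole and
  Res(f, z₀) = P(z₀)/Q'(z₀).

Q'(z) = 3*z^2 + 14*z/3 - 7*I*z, so Q'(-2 + 3*I) = -10/3 - 8*I.
P(-2 + 3*I) = (2 - 3*I)*sin(2 - 3*I).

Res(f, -2 + 3*I) = ((2 - 3*I)*sin(2 - 3*I))/(-10/3 - 8*I) = (3/13 + 9*I/26)*sin(2 - 3*I)

Final answer: (3/13 + 9*I/26)*sin(2 - 3*I)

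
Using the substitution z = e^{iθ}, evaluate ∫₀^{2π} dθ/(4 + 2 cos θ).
Let J = ∫₀^{2π} dθ/(4 + 2 cos θ).
Put z = e^{iθ}: then cos θ = (z + 1/z)/2, dθ = dz/(iz), and z runs once counterclockwise around |z| = 1:
  J = ∮_{|z|=1} 1/(4 + 2*(z + 1/z)/2) · dz/(iz) = (2/i) ∮_{|z|=1} dz/(2*z^2 + 8*z + 2).
The roots of 2*z^2 + 8*z + 2 are z = (-4 ± sqrt(4^2 - 2^2))/2, with sqrt(12) = 2*sqrt(3); their product is 1, so only z₊ = -2 + sqrt(3) lies inside the unit circle (z₋ = -2 - sqrt(3) lies outside).
z₊ is a simple zero of q(z) = 2*z^2 + 8*z + 2, so Res(1/q, z₊) = 1/q'(z₊) with q'(z) = 4*z + 8; and q'(z₊) = 2*(z₊ - z₋) = 4*sqrt(3).
Therefore J = (2/i) · 2πi · 1/(4*sqrt(3)) = 2*pi/(2*sqrt(3)) = sqrt(3)*pi/3

Final answer: sqrt(3)*pi/3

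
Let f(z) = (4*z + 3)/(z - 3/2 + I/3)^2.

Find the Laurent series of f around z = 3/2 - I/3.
(9 - 4*I/3)/(z - 3/2 + I/3)^2 + 4/(z - 3/2 + I/3)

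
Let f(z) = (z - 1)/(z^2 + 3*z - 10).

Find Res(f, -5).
6/7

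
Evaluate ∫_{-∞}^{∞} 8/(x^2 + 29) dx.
Let f(z) = 8/(z^2 + 29). The denominator has no real zeros and deg Q - deg P = 2 ≥ 2, so the integral of f over the upper semicircle |z| = R tends to 0 as R → ∞. Closing the contour in the upper half-plane,
  ∫_{-∞}^{∞} f(x) dx = 2πi · Σ Res(f, z_k)  over the poles with Im z_k > 0.

Zeros of the denominator: z^2 + 29 = 0 gives z = ±sqrt(29)*I.
Upper half-plane: z = sqrt(29)*I (simple).

Each pole is a simple zero of Q(z) = z^2 + 29, so Res(f, z₀) = P(z₀)/Q'(z₀) with P(z) = 8, Q'(z) = 2*z:
  Res(f, sqrt(29)*I) = (8)/(2*sqrt(29)*I) = -4*sqrt(29)*I/29

∫_{-∞}^{∞} f(x) dx = 2πi · (-4*sqrt(29)*I/29) = 8*sqrt(29)*pi/29

Final answer: 8*sqrt(29)*pi/29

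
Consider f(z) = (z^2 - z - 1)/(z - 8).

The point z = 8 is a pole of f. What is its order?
Factor the denominator:
  z - 8 = (z - 8)

The numerator P(z) = z^2 - z - 1 has P(8) = 55 ≠ 0, so no factor of (z - 8) cancels.
Near z = 8 we can therefore write f(z) = g(z)/(z - 8) with g analytic at 8 and g(8) ≠ 0 (g is just the numerator).

Hence z = 8 is a pole of order 1.

Final answer: 1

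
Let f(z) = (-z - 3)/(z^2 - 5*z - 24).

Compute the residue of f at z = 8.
Write f(z) = P(z)/Q(z) with P(z) = -z - 3 and Q(z) = z^2 - 5*z - 24.
The denominator factors as Q(z) = (z + 3)*(z - 8), so z = 8 is a simple zero of Q and P is analytic there; z = 8 is therefore a simple pole and
  Res(f, z₀) = P(z₀)/Q'(z₀).

Q'(z) = 2*z - 5, so Q'(8) = 11.
P(8) = -11.

Res(f, 8) = (-11)/(11) = -1

Final answer: -1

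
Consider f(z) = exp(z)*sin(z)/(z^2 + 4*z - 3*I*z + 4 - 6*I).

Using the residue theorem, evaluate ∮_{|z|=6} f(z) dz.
2*pi*exp(-2)*sin(2)/3 - 2*pi*exp(-2 + 3*I)*sin(2 - 3*I)/3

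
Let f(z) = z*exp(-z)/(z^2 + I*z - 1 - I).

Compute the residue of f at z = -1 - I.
Write f(z) = P(z)/Q(z) with P(z) = z*exp(-z) and Q(z) = z^2 + I*z - 1 - I.
The denominator factors as Q(z) = (z - 1)*(z + 1 + I), so z = -1 - I is a simple zero of Q and P is analytic there; z = -1 - I is therefore a simple pole and
  Res(f, z₀) = P(z₀)/Q'(z₀).

Q'(z) = 2*z + I, so Q'(-1 - I) = -2 - I.
P(-1 - I) = (-1 - I)*exp(1 + I).

Res(f, -1 - I) = ((-1 - I)*exp(1 + I))/(-2 - I) = (3/5 + I/5)*exp(1 + I)

Final answer: (3/5 + I/5)*exp(1 + I)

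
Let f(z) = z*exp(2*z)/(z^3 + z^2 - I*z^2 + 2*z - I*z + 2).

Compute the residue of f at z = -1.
Write f(z) = P(z)/Q(z) with P(z) = z*exp(2*z) and Q(z) = z^3 + z^2 - I*z^2 + 2*z - I*z + 2.
The denominator factors as Q(z) = (z + 1)*(z - 2*I)*(z + I), so z = -1 is a simple zero of Q and P is analytic there; z = -1 is therefore a simple pole and
  Res(f, z₀) = P(z₀)/Q'(z₀).

Q'(z) = 3*z^2 + 2*z - 2*I*z + 2 - I, so Q'(-1) = 3 + I.
P(-1) = -exp(-2).

Res(f, -1) = (-exp(-2))/(3 + I) = (-3/10 + I/10)*exp(-2)

Final answer: (-3/10 + I/10)*exp(-2)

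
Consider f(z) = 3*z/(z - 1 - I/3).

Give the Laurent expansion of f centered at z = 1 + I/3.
Put w = z - (1 + I/3), i.e. z = w + 1 + I/3. The denominator is w, so it suffices to rewrite the numerator in powers of w.

P(z) = 3*z
P(w + 1 + I/3) = 3 + I + 3*w

Dividing each term by w:
  f = (3 + I)/w + 3

Substituting back w = z - 1 - I/3:
  f(z) = (3 + I)/(z - 1 - I/3) + 3

The series is finite because the numerator is a polynomial; the negative powers form the principal part, and the coefficient of 1/(z - 1 - I/3) gives Res(f, 1 + I/3) = 3 + I.

Final answer: (3 + I)/(z - 1 - I/3) + 3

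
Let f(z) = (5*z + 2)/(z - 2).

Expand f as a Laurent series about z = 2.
12/(z - 2) + 5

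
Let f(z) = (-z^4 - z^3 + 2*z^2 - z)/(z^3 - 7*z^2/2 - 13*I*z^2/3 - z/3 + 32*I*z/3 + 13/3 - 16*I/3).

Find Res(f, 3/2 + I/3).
Write f(z) = P(z)/Q(z) with P(z) = -z^4 - z^3 + 2*z^2 - z and Q(z) = z^3 - 7*z^2/2 - 13*I*z^2/3 - z/3 + 32*I*z/3 + 13/3 - 16*I/3.
The denominator factors as Q(z) = (z - 1 - I)*(z - 1 - 3*I)*(z - 3/2 - I/3), so z = 3/2 + I/3 is a simple zero of Q and P is analytic there; z = 3/2 + I/3 is therefore a simple pole and
  Res(f, z₀) = P(z₀)/Q'(z₀).

Q'(z) = 3*z^2 - 7*z - 26*I*z/3 - 1/3 + 32*I/3, so Q'(3/2 + I/3) = -55/36 - 5*I/3.
P(3/2 + I/3) = -4759/1296 - 521*I/108.

Res(f, 3/2 + I/3) = (-4759/1296 - 521*I/108)/(-55/36 - 5*I/3) = 127373/47700 + 324*I/1325

Final answer: 127373/47700 + 324*I/1325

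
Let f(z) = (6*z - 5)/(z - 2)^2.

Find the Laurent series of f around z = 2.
Put w = z - (2), i.e. z = w + 2. The denominator is w^2, so it suffices to rewrite the numerator in powers of w.

P(z) = 6*z - 5
P(w + 2) = 7 + 6*w

Dividing each term by w^2:
  f = 7/w^2 + 6/w

Substituting back w = z - 2:
  f(z) = 7/(z - 2)^2 + 6/(z - 2)

The series is finite because the numerator is a polynomial; the negative powers form the principal part, and the coefficient of 1/(z - 2) gives Res(f, 2) = 6.

Final answer: 7/(z - 2)^2 + 6/(z - 2)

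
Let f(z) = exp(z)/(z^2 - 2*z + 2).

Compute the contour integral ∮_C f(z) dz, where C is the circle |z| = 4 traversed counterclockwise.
By the residue theorem, ∮_C f(z) dz = 2πi · (sum of the residues of f at the poles inside |z| = 4).

The denominator factors as (z - 1 + I)*(z - 1 - I), so the singularities of f are simple poles at z = 1 - I, z = 1 + I.
  |1 - I|² = 2 < 16 = 4², so this pole is inside the contour.
  |1 + I|² = 2 < 16 = 4², so this pole is inside the contour.

With P(z) = exp(z) and Q(z) = z^2 - 2*z + 2, each pole is simple, so Res(f, z₀) = P(z₀)/Q'(z₀) with Q'(z) = 2*z - 2.
  Res(f, 1 - I) = P(1 - I)/Q'(1 - I) = (exp(1 - I))/(-2*I) = I*exp(1 - I)/2
  Res(f, 1 + I) = P(1 + I)/Q'(1 + I) = (exp(1 + I))/(2*I) = -I*exp(1 + I)/2

Sum of residues inside C: -I*exp(1 + I)/2 + I*exp(1 - I)/2
∮_C f(z) dz = 2πi · (-I*exp(1 + I)/2 + I*exp(1 - I)/2) = -pi*exp(1 - I) + pi*exp(1 + I)

Final answer: -pi*exp(1 - I) + pi*exp(1 + I)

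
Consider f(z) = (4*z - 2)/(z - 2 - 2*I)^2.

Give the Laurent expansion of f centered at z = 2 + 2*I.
Put w = z - (2 + 2*I), i.e. z = w + 2 + 2*I. The denominator is w^2, so it suffices to rewrite the numerator in powers of w.

P(z) = 4*z - 2
P(w + 2 + 2*I) = 6 + 8*I + 4*w

Dividing each term by w^2:
  f = (6 + 8*I)/w^2 + 4/w

Substituting back w = z - 2 - 2*I:
  f(z) = (6 + 8*I)/(z - 2 - 2*I)^2 + 4/(z - 2 - 2*I)

The series is finite because the numerator is a polynomial; the negative powers form the principal part, and the coefficient of 1/(z - 2 - 2*I) gives Res(f, 2 + 2*I) = 4.

Final answer: (6 + 8*I)/(z - 2 - 2*I)^2 + 4/(z - 2 - 2*I)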